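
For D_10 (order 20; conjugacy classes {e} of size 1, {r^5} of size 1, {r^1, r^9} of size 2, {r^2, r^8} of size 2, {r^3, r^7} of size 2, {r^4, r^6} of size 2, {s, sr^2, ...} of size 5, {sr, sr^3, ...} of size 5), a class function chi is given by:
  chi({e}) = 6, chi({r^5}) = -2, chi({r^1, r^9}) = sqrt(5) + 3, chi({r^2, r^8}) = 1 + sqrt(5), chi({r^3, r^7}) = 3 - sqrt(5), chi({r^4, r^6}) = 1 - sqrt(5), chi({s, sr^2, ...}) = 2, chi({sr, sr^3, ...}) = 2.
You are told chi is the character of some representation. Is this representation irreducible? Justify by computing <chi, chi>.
Not irreducible (reducible): <chi, chi> = 8 > 1.

Argument: <chi, chi> = (1/|G|) sum_C |C| * |chi(C)|^2 = (1/20)[1*|6|^2 + 1*|-2|^2 + 2*|sqrt(5) + 3|^2 + 2*|1 + sqrt(5)|^2 + 2*|3 - sqrt(5)|^2 + 2*|1 - sqrt(5)|^2 + 5*|2|^2 + 5*|2|^2]
  = (1/20)[(36) + (4) + (12*sqrt(5) + 28) + (4*sqrt(5) + 12) + (28 - 12*sqrt(5)) + (12 - 4*sqrt(5)) + (20) + (20)] = 160/20 = 8.
A character is irreducible iff <chi, chi> = 1, so this representation is reducible.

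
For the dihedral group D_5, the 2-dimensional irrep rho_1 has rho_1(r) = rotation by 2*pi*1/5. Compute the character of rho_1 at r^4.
chi_{rho_1}(r^4) = 2*cos(2*pi*1*4/5) = -1/2 + sqrt(5)/2

Proof sketch: rho_1(r^4) is rotation by angle 2*pi*1*4/5, whose trace is 2*cos(2*pi*1*4/5) = -1/2 + sqrt(5)/2.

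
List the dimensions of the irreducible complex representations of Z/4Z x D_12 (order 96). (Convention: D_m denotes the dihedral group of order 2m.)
Dimensions: 1, 1, 1, 1, 1, 1, 1, 1, 1, 1, 1, 1, 1, 1, 1, 1, 2, 2, 2, 2, 2, 2, 2, 2, 2, 2, 2, 2, 2, 2, 2, 2, 2, 2, 2, 2

Details: There are 36 irreducibles (= number of conjugacy classes). Their dimensions d_i satisfy sum d_i^2 = |G| = 96: 1 + 1 + 1 + 1 + 1 + 1 + 1 + 1 + 1 + 1 + 1 + 1 + 1 + 1 + 1 + 1 + 4 + 4 + 4 + 4 + 4 + 4 + 4 + 4 + 4 + 4 + 4 + 4 + 4 + 4 + 4 + 4 + 4 + 4 + 4 + 4 = 96. (For the product with Z/4Z: each of the 4 1-dim characters of Z/4Z tensors with each irrep of D_12, giving 4 copies of each D_12-dimension.)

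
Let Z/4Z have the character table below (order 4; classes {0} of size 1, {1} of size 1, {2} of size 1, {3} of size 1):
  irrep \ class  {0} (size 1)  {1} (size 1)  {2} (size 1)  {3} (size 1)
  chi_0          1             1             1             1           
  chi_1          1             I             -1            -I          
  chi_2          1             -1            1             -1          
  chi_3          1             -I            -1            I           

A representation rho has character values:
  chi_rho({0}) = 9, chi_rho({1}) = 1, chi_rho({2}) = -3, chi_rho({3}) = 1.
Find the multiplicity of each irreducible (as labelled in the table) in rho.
Multiplicities: chi_0: 2, chi_1: 3, chi_2: 1, chi_3: 3.

Details: Use <chi_rho, chi> = (1/|G|) sum_C |C| * chi_rho(C) * conj(chi(C)) with |G| = 4 for each irreducible chi in the table:
  <chi_rho, chi_0> = (1/4)[1*(9)*conj(1) + 1*(1)*conj(1) + 1*(-3)*conj(1) + 1*(1)*conj(1)]
      = (1/4)[(9) + (1) + (-3) + (1)] = 8/4 = 2
  <chi_rho, chi_1> = (1/4)[1*(9)*conj(1) + 1*(1)*conj(I) + 1*(-3)*conj(-1) + 1*(1)*conj(-I)]
      = (1/4)[(9) + (-I) + (3) + (I)] = 12/4 = 3
  <chi_rho, chi_2> = (1/4)[1*(9)*conj(1) + 1*(1)*conj(-1) + 1*(-3)*conj(1) + 1*(1)*conj(-1)]
      = (1/4)[(9) + (-1) + (-3) + (-1)] = 4/4 = 1
  <chi_rho, chi_3> = (1/4)[1*(9)*conj(1) + 1*(1)*conj(-I) + 1*(-3)*conj(-1) + 1*(1)*conj(I)]
      = (1/4)[(9) + (I) + (3) + (-I)] = 12/4 = 3
(Exp terms are combined using exp(i*s)*conj(exp(i*t)) = exp(i*(s-t)), and sums of them are collapsed using the identity that for every m > 1 the m distinct m-th roots of unity sum to 0, e.g. 1 + exp(2*I*pi/3) + exp(-2*I*pi/3) = 0.)
Dimension check: dim(rho) = sum (mult * dim) = 2*1 + 3*1 + 1*1 + 3*1 = 9 = chi_rho(e) = 9.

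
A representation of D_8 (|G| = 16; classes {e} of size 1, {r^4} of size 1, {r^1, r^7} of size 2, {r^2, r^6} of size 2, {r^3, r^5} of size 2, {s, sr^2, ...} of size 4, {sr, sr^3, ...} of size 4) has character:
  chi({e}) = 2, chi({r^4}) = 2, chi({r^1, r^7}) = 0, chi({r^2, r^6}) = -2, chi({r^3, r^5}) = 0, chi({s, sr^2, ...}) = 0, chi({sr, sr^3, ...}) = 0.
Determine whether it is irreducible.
Irreducible: <chi, chi> = 1.

Justification: <chi, chi> = (1/|G|) sum_C |C| * |chi(C)|^2 = (1/16)[1*|2|^2 + 1*|2|^2 + 2*|0|^2 + 2*|-2|^2 + 2*|0|^2 + 4*|0|^2 + 4*|0|^2]
  = (1/16)[(4) + (4) + (0) + (8) + (0) + (0) + (0)] = 16/16 = 1.
A character is irreducible iff <chi, chi> = 1, so this representation is irreducible.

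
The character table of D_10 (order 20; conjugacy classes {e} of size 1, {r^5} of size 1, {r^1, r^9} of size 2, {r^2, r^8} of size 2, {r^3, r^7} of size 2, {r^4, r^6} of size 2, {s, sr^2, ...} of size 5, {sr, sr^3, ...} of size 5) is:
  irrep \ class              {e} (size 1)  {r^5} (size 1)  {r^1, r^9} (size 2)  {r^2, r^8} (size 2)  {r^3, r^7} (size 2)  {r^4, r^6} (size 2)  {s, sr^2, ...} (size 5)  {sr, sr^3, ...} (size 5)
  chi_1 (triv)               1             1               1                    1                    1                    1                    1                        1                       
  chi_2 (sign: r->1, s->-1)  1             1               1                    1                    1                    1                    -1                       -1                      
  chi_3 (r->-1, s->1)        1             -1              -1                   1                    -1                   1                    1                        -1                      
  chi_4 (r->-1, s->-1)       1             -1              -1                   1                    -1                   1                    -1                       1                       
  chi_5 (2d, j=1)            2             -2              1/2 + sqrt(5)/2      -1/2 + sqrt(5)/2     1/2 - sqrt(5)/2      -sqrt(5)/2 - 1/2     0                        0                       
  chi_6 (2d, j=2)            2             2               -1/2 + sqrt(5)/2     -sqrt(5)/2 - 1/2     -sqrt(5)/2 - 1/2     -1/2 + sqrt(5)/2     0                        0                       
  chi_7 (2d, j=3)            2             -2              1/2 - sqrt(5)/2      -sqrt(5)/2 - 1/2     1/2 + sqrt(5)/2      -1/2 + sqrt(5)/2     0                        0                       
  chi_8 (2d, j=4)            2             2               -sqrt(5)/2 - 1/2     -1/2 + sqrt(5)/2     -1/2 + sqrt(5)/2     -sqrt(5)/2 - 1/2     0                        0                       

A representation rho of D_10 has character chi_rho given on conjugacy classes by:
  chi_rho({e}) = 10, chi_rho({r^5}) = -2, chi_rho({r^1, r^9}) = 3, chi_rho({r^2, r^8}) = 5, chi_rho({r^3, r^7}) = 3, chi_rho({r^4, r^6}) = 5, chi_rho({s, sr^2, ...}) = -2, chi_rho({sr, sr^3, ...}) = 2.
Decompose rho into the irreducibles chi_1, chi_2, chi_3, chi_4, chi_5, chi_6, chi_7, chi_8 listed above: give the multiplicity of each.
Multiplicities: chi_1: 2, chi_2: 2, chi_3: 0, chi_4: 2, chi_5: 1, chi_6: 0, chi_7: 1, chi_8: 0.

Justification: Use <chi_rho, chi> = (1/|G|) sum_C |C| * chi_rho(C) * conj(chi(C)) with |G| = 20 for each irreducible chi in the table:
  <chi_rho, chi_1> = (1/20)[1*(10)*conj(1) + 1*(-2)*conj(1) + 2*(3)*conj(1) + 2*(5)*conj(1) + 2*(3)*conj(1) + 2*(5)*conj(1) + 5*(-2)*conj(1) + 5*(2)*conj(1)]
      = (1/20)[(10) + (-2) + (6) + (10) + (6) + (10) + (-10) + (10)] = 40/20 = 2
  <chi_rho, chi_2> = (1/20)[1*(10)*conj(1) + 1*(-2)*conj(1) + 2*(3)*conj(1) + 2*(5)*conj(1) + 2*(3)*conj(1) + 2*(5)*conj(1) + 5*(-2)*conj(-1) + 5*(2)*conj(-1)]
      = (1/20)[(10) + (-2) + (6) + (10) + (6) + (10) + (10) + (-10)] = 40/20 = 2
  <chi_rho, chi_3> = (1/20)[1*(10)*conj(1) + 1*(-2)*conj(-1) + 2*(3)*conj(-1) + 2*(5)*conj(1) + 2*(3)*conj(-1) + 2*(5)*conj(1) + 5*(-2)*conj(1) + 5*(2)*conj(-1)]
      = (1/20)[(10) + (2) + (-6) + (10) + (-6) + (10) + (-10) + (-10)] = 0/20 = 0
  <chi_rho, chi_4> = (1/20)[1*(10)*conj(1) + 1*(-2)*conj(-1) + 2*(3)*conj(-1) + 2*(5)*conj(1) + 2*(3)*conj(-1) + 2*(5)*conj(1) + 5*(-2)*conj(-1) + 5*(2)*conj(1)]
      = (1/20)[(10) + (2) + (-6) + (10) + (-6) + (10) + (10) + (10)] = 40/20 = 2
  <chi_rho, chi_5> = (1/20)[1*(10)*conj(2) + 1*(-2)*conj(-2) + 2*(3)*conj(1/2 + sqrt(5)/2) + 2*(5)*conj(-1/2 + sqrt(5)/2) + 2*(3)*conj(1/2 - sqrt(5)/2) + 2*(5)*conj(-sqrt(5)/2 - 1/2) + 5*(-2)*conj(0) + 5*(2)*conj(0)]
      = (1/20)[(20) + (4) + (3 + 3*sqrt(5)) + (-5 + 5*sqrt(5)) + (3 - 3*sqrt(5)) + (-5*sqrt(5) - 5) + (0) + (0)] = 20/20 = 1
  <chi_rho, chi_6> = (1/20)[1*(10)*conj(2) + 1*(-2)*conj(2) + 2*(3)*conj(-1/2 + sqrt(5)/2) + 2*(5)*conj(-sqrt(5)/2 - 1/2) + 2*(3)*conj(-sqrt(5)/2 - 1/2) + 2*(5)*conj(-1/2 + sqrt(5)/2) + 5*(-2)*conj(0) + 5*(2)*conj(0)]
      = (1/20)[(20) + (-4) + (-3 + 3*sqrt(5)) + (-5*sqrt(5) - 5) + (-3*sqrt(5) - 3) + (-5 + 5*sqrt(5)) + (0) + (0)] = 0/20 = 0
  <chi_rho, chi_7> = (1/20)[1*(10)*conj(2) + 1*(-2)*conj(-2) + 2*(3)*conj(1/2 - sqrt(5)/2) + 2*(5)*conj(-sqrt(5)/2 - 1/2) + 2*(3)*conj(1/2 + sqrt(5)/2) + 2*(5)*conj(-1/2 + sqrt(5)/2) + 5*(-2)*conj(0) + 5*(2)*conj(0)]
      = (1/20)[(20) + (4) + (3 - 3*sqrt(5)) + (-5*sqrt(5) - 5) + (3 + 3*sqrt(5)) + (-5 + 5*sqrt(5)) + (0) + (0)] = 20/20 = 1
  <chi_rho, chi_8> = (1/20)[1*(10)*conj(2) + 1*(-2)*conj(2) + 2*(3)*conj(-sqrt(5)/2 - 1/2) + 2*(5)*conj(-1/2 + sqrt(5)/2) + 2*(3)*conj(-1/2 + sqrt(5)/2) + 2*(5)*conj(-sqrt(5)/2 - 1/2) + 5*(-2)*conj(0) + 5*(2)*conj(0)]
      = (1/20)[(20) + (-4) + (-3*sqrt(5) - 3) + (-5 + 5*sqrt(5)) + (-3 + 3*sqrt(5)) + (-5*sqrt(5) - 5) + (0) + (0)] = 0/20 = 0
Dimension check: dim(rho) = sum (mult * dim) = 2*1 + 2*1 + 0*1 + 2*1 + 1*2 + 0*2 + 1*2 + 0*2 = 10 = chi_rho(e) = 10.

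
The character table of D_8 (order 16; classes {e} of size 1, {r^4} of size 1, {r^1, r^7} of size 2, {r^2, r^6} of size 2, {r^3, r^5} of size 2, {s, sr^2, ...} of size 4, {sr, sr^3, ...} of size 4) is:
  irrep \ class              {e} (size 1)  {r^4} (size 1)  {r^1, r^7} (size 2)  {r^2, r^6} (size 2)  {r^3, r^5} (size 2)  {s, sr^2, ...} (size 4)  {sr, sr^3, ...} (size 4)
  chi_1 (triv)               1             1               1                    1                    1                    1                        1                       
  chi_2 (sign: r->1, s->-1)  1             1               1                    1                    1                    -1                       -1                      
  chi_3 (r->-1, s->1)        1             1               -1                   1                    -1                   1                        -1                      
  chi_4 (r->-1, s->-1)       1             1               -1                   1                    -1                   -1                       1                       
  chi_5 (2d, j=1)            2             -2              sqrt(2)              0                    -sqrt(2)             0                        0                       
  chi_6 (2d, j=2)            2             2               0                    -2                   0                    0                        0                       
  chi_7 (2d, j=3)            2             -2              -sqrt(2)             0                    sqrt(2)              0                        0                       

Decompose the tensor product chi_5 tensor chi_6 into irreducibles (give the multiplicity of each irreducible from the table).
chi_5 tensor chi_6 = chi_5 + chi_7 (all other irreducibles have multiplicity 0).

Justification: The character of a tensor product is the pointwise product (chi_5 * chi_6)(C) = chi_5(C) * chi_6(C):
  {e}: (2)*(2), {r^4}: (-2)*(2), {r^1, r^7}: (sqrt(2))*(0), {r^2, r^6}: (0)*(-2), {r^3, r^5}: (-sqrt(2))*(0), {s, sr^2, ...}: (0)*(0), {sr, sr^3, ...}: (0)*(0)
so (chi_5 * chi_6) takes values
  {e} -> 4, {r^4} -> -4, {r^1, r^7} -> 0, {r^2, r^6} -> 0, {r^3, r^5} -> 0, {s, sr^2, ...} -> 0, {sr, sr^3, ...} -> 0.
Now take the inner product of this character with each irreducible chi from the table, <chi_5*chi_6, chi> = (1/16) sum_C |C| (chi_5*chi_6)(C) conj(chi(C)):
  <chi_5*chi_6, chi_1> = (1/16)[1*(4)*conj(1) + 1*(-4)*conj(1) + 2*(0)*conj(1) + 2*(0)*conj(1) + 2*(0)*conj(1) + 4*(0)*conj(1) + 4*(0)*conj(1)]
      = (1/16)[(4) + (-4) + (0) + (0) + (0) + (0) + (0)] = 0/16 = 0
  <chi_5*chi_6, chi_2> = (1/16)[1*(4)*conj(1) + 1*(-4)*conj(1) + 2*(0)*conj(1) + 2*(0)*conj(1) + 2*(0)*conj(1) + 4*(0)*conj(-1) + 4*(0)*conj(-1)]
      = (1/16)[(4) + (-4) + (0) + (0) + (0) + (0) + (0)] = 0/16 = 0
  <chi_5*chi_6, chi_3> = (1/16)[1*(4)*conj(1) + 1*(-4)*conj(1) + 2*(0)*conj(-1) + 2*(0)*conj(1) + 2*(0)*conj(-1) + 4*(0)*conj(1) + 4*(0)*conj(-1)]
      = (1/16)[(4) + (-4) + (0) + (0) + (0) + (0) + (0)] = 0/16 = 0
  <chi_5*chi_6, chi_4> = (1/16)[1*(4)*conj(1) + 1*(-4)*conj(1) + 2*(0)*conj(-1) + 2*(0)*conj(1) + 2*(0)*conj(-1) + 4*(0)*conj(-1) + 4*(0)*conj(1)]
      = (1/16)[(4) + (-4) + (0) + (0) + (0) + (0) + (0)] = 0/16 = 0
  <chi_5*chi_6, chi_5> = (1/16)[1*(4)*conj(2) + 1*(-4)*conj(-2) + 2*(0)*conj(sqrt(2)) + 2*(0)*conj(0) + 2*(0)*conj(-sqrt(2)) + 4*(0)*conj(0) + 4*(0)*conj(0)]
      = (1/16)[(8) + (8) + (0) + (0) + (0) + (0) + (0)] = 16/16 = 1
  <chi_5*chi_6, chi_6> = (1/16)[1*(4)*conj(2) + 1*(-4)*conj(2) + 2*(0)*conj(0) + 2*(0)*conj(-2) + 2*(0)*conj(0) + 4*(0)*conj(0) + 4*(0)*conj(0)]
      = (1/16)[(8) + (-8) + (0) + (0) + (0) + (0) + (0)] = 0/16 = 0
  <chi_5*chi_6, chi_7> = (1/16)[1*(4)*conj(2) + 1*(-4)*conj(-2) + 2*(0)*conj(-sqrt(2)) + 2*(0)*conj(0) + 2*(0)*conj(sqrt(2)) + 4*(0)*conj(0) + 4*(0)*conj(0)]
      = (1/16)[(8) + (8) + (0) + (0) + (0) + (0) + (0)] = 16/16 = 1
Hence the multiplicities are chi_5: 1, chi_7: 1. Dimension check: dim(chi_5)*dim(chi_6) = 2*2 = 4 and sum (mult * dim) = 1*2 + 1*2 = 4.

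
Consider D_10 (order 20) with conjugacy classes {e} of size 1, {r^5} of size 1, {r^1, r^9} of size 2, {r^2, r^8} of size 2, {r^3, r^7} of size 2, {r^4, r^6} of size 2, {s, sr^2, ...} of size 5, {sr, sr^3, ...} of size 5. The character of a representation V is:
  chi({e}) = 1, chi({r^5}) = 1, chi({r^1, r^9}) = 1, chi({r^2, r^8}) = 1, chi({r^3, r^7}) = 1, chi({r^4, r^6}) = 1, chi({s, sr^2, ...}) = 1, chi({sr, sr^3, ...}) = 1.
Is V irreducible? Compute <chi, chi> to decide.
Irreducible: <chi, chi> = 1.

Argument: <chi, chi> = (1/|G|) sum_C |C| * |chi(C)|^2 = (1/20)[1*|1|^2 + 1*|1|^2 + 2*|1|^2 + 2*|1|^2 + 2*|1|^2 + 2*|1|^2 + 5*|1|^2 + 5*|1|^2]
  = (1/20)[(1) + (1) + (2) + (2) + (2) + (2) + (5) + (5)] = 20/20 = 1.
A character is irreducible iff <chi, chi> = 1, so this representation is irreducible.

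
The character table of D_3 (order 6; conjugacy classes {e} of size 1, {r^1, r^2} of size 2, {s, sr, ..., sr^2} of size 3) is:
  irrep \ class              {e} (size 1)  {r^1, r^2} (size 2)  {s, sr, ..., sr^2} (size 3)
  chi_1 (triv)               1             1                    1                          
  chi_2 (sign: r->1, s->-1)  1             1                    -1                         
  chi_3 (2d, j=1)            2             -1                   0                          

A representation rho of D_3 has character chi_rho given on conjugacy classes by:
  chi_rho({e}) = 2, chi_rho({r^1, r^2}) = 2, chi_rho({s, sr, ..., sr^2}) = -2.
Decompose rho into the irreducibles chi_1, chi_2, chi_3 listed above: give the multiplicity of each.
Multiplicities: chi_1: 0, chi_2: 2, chi_3: 0.

Proof sketch: Use <chi_rho, chi> = (1/|G|) sum_C |C| * chi_rho(C) * conj(chi(C)) with |G| = 6 for each irreducible chi in the table:
  <chi_rho, chi_1> = (1/6)[1*(2)*conj(1) + 2*(2)*conj(1) + 3*(-2)*conj(1)]
      = (1/6)[(2) + (4) + (-6)] = 0/6 = 0
  <chi_rho, chi_2> = (1/6)[1*(2)*conj(1) + 2*(2)*conj(1) + 3*(-2)*conj(-1)]
      = (1/6)[(2) + (4) + (6)] = 12/6 = 2
  <chi_rho, chi_3> = (1/6)[1*(2)*conj(2) + 2*(2)*conj(-1) + 3*(-2)*conj(0)]
      = (1/6)[(4) + (-4) + (0)] = 0/6 = 0
Dimension check: dim(rho) = sum (mult * dim) = 0*1 + 2*1 + 0*2 = 2 = chi_rho(e) = 2.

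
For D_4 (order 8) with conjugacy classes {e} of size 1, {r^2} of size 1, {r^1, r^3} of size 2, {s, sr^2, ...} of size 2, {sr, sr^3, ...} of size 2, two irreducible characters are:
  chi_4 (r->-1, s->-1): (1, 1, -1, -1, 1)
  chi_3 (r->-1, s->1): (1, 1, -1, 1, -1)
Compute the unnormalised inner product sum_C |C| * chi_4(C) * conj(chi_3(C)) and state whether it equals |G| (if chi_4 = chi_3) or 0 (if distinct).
Sum = 0; so <chi_4, chi_3> = 0 (distinct irreducibles are orthogonal).

Derivation: Compute term by term over conjugacy classes (|C| * chi_4(C) * conj(chi_3(C))):
  1*(1)*conj(1) + 1*(1)*conj(1) + 2*(-1)*conj(-1) + 2*(-1)*conj(1) + 2*(1)*conj(-1)
  = (1) + (1) + (2) + (-2) + (-2)
  = 0.
Dividing by |G| = 8 gives 0/8 = 0, matching the row-orthogonality relation <chi_4, chi_3> = [chi_4 = chi_3].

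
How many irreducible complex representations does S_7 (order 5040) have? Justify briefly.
15

Why: The number of irreducible complex representations of a finite group equals its number of conjugacy classes. Conjugacy classes in S_7 correspond to cycle types, i.e. partitions of 7; there are p(7) = 15 of them, so S_7 (order 5040) has exactly 15 irreducible complex representations.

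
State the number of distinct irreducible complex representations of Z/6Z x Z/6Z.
36

The number of irreducible complex representations of a finite group equals its number of conjugacy classes. Z/6Z x Z/6Z is abelian of order 36, so every element is its own conjugacy class: 36 classes, so Z/6Z x Z/6Z (order 36) has exactly 36 irreducible complex representations.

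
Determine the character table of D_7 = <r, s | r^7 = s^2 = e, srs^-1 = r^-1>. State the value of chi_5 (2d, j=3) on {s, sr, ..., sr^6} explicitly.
Conjugacy classes: {e} of size 1, {r^1, r^6} of size 2, {r^2, r^5} of size 2, {r^3, r^4} of size 2, {s, sr, ..., sr^6} of size 7.
Character table:
  irrep \ class              {e} (size 1)  {r^1, r^6} (size 2)  {r^2, r^5} (size 2)  {r^3, r^4} (size 2)  {s, sr, ..., sr^6} (size 7)
  chi_1 (triv)               1             1                    1                    1                    1                          
  chi_2 (sign: r->1, s->-1)  1             1                    1                    1                    -1                         
  chi_3 (2d, j=1)            2             2*cos(2*pi/7)        -2*cos(3*pi/7)       -2*cos(pi/7)         0                          
  chi_4 (2d, j=2)            2             -2*cos(3*pi/7)       -2*cos(pi/7)         2*cos(2*pi/7)        0                          
  chi_5 (2d, j=3)            2             -2*cos(pi/7)         2*cos(2*pi/7)        -2*cos(3*pi/7)       0                          

Spot check: chi_5 (2d, j=3) on {s, sr, ..., sr^6} = 0.

Argument: D_7 has order 2*7 = 14 with 5 conjugacy classes, hence 5 irreducibles. Sum of squared dims 1 + 1 + 4 + 4 + 4 = 14 = |G|. Linear characters come from the abelianisation; the 2-dimensional irreps have character r^k -> 2*cos(2*pi*j*k/7), reflections -> 0.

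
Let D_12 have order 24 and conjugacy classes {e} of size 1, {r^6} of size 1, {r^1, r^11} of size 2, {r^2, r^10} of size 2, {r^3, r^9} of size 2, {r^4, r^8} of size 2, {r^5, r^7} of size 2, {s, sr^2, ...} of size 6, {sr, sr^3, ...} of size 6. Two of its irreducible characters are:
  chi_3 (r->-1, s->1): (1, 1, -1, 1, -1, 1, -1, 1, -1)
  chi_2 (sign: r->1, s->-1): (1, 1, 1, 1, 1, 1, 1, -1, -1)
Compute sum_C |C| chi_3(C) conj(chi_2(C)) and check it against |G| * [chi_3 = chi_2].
Sum = 0; so <chi_3, chi_2> = 0 (distinct irreducibles are orthogonal).

Working: Compute term by term over conjugacy classes (|C| * chi_3(C) * conj(chi_2(C))):
  1*(1)*conj(1) + 1*(1)*conj(1) + 2*(-1)*conj(1) + 2*(1)*conj(1) + 2*(-1)*conj(1) + 2*(1)*conj(1) + 2*(-1)*conj(1) + 6*(1)*conj(-1) + 6*(-1)*conj(-1)
  = (1) + (1) + (-2) + (2) + (-2) + (2) + (-2) + (-6) + (6)
  = 0.
Dividing by |G| = 24 gives 0/24 = 0, matching the row-orthogonality relation <chi_3, chi_2> = [chi_3 = chi_2].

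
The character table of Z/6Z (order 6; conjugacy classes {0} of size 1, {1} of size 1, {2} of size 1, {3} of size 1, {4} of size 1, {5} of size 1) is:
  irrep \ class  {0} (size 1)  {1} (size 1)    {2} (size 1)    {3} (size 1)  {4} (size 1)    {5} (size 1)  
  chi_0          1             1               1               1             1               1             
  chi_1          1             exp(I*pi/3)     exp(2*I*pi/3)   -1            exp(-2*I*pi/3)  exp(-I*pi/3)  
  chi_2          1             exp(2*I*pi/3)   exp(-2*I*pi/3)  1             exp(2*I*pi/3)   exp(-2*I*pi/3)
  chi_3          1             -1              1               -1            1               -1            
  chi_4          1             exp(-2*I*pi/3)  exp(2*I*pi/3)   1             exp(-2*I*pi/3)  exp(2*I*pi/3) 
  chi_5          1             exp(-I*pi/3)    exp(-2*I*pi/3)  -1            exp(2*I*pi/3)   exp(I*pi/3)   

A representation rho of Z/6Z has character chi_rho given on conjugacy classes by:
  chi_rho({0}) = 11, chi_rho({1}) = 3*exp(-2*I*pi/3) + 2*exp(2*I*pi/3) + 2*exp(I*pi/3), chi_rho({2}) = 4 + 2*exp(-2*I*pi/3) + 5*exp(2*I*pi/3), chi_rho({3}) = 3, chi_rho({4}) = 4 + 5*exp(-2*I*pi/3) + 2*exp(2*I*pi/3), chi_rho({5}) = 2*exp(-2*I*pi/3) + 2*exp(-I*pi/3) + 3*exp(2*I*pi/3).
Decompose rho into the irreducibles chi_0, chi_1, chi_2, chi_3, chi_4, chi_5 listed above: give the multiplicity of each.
Multiplicities: chi_0: 2, chi_1: 2, chi_2: 2, chi_3: 2, chi_4: 3, chi_5: 0.

Explanation: Use <chi_rho, chi> = (1/|G|) sum_C |C| * chi_rho(C) * conj(chi(C)) with |G| = 6 for each irreducible chi in the table:
  <chi_rho, chi_0> = (1/6)[1*(11)*conj(1) + 1*(3*exp(-2*I*pi/3) + 2*exp(2*I*pi/3) + 2*exp(I*pi/3))*conj(1) + 1*(4 + 2*exp(-2*I*pi/3) + 5*exp(2*I*pi/3))*conj(1) + 1*(3)*conj(1) + 1*(4 + 5*exp(-2*I*pi/3) + 2*exp(2*I*pi/3))*conj(1) + 1*(2*exp(-2*I*pi/3) + 2*exp(-I*pi/3) + 3*exp(2*I*pi/3))*conj(1)]
      = (1/6)[(11) + (3*exp(-2*I*pi/3) + 2*exp(2*I*pi/3) + 2*exp(I*pi/3)) + (4 + 2*exp(-2*I*pi/3) + 5*exp(2*I*pi/3)) + (3) + (4 + 5*exp(-2*I*pi/3) + 2*exp(2*I*pi/3)) + (2*exp(-2*I*pi/3) + 2*exp(-I*pi/3) + 3*exp(2*I*pi/3))] = 12/6 = 2
  <chi_rho, chi_1> = (1/6)[1*(11)*conj(1) + 1*(3*exp(-2*I*pi/3) + 2*exp(2*I*pi/3) + 2*exp(I*pi/3))*conj(exp(I*pi/3)) + 1*(4 + 2*exp(-2*I*pi/3) + 5*exp(2*I*pi/3))*conj(exp(2*I*pi/3)) + 1*(3)*conj(-1) + 1*(4 + 5*exp(-2*I*pi/3) + 2*exp(2*I*pi/3))*conj(exp(-2*I*pi/3)) + 1*(2*exp(-2*I*pi/3) + 2*exp(-I*pi/3) + 3*exp(2*I*pi/3))*conj(exp(-I*pi/3))]
      = (1/6)[(11) + (-1 + 2*exp(I*pi/3)) + (5 + 4*exp(-2*I*pi/3) + 2*exp(2*I*pi/3)) + (-3) + (5 + 2*exp(-2*I*pi/3) + 4*exp(2*I*pi/3)) + (-1 + 2*exp(-I*pi/3))] = 12/6 = 2
  <chi_rho, chi_2> = (1/6)[1*(11)*conj(1) + 1*(3*exp(-2*I*pi/3) + 2*exp(2*I*pi/3) + 2*exp(I*pi/3))*conj(exp(2*I*pi/3)) + 1*(4 + 2*exp(-2*I*pi/3) + 5*exp(2*I*pi/3))*conj(exp(-2*I*pi/3)) + 1*(3)*conj(1) + 1*(4 + 5*exp(-2*I*pi/3) + 2*exp(2*I*pi/3))*conj(exp(2*I*pi/3)) + 1*(2*exp(-2*I*pi/3) + 2*exp(-I*pi/3) + 3*exp(2*I*pi/3))*conj(exp(-2*I*pi/3))]
      = (1/6)[(11) + (2 + 2*exp(-I*pi/3) + 3*exp(2*I*pi/3)) + (2 + 5*exp(-2*I*pi/3) + 4*exp(2*I*pi/3)) + (3) + (2 + 4*exp(-2*I*pi/3) + 5*exp(2*I*pi/3)) + (2 + 3*exp(-2*I*pi/3) + 2*exp(I*pi/3))] = 12/6 = 2
  <chi_rho, chi_3> = (1/6)[1*(11)*conj(1) + 1*(3*exp(-2*I*pi/3) + 2*exp(2*I*pi/3) + 2*exp(I*pi/3))*conj(-1) + 1*(4 + 2*exp(-2*I*pi/3) + 5*exp(2*I*pi/3))*conj(1) + 1*(3)*conj(-1) + 1*(4 + 5*exp(-2*I*pi/3) + 2*exp(2*I*pi/3))*conj(1) + 1*(2*exp(-2*I*pi/3) + 2*exp(-I*pi/3) + 3*exp(2*I*pi/3))*conj(-1)]
      = (1/6)[(11) + (-2*exp(I*pi/3) - 2*exp(2*I*pi/3) - 3*exp(-2*I*pi/3)) + (4 + 2*exp(-2*I*pi/3) + 5*exp(2*I*pi/3)) + (-3) + (4 + 5*exp(-2*I*pi/3) + 2*exp(2*I*pi/3)) + (-3*exp(2*I*pi/3) - 2*exp(-I*pi/3) - 2*exp(-2*I*pi/3))] = 12/6 = 2
  <chi_rho, chi_4> = (1/6)[1*(11)*conj(1) + 1*(3*exp(-2*I*pi/3) + 2*exp(2*I*pi/3) + 2*exp(I*pi/3))*conj(exp(-2*I*pi/3)) + 1*(4 + 2*exp(-2*I*pi/3) + 5*exp(2*I*pi/3))*conj(exp(2*I*pi/3)) + 1*(3)*conj(1) + 1*(4 + 5*exp(-2*I*pi/3) + 2*exp(2*I*pi/3))*conj(exp(-2*I*pi/3)) + 1*(2*exp(-2*I*pi/3) + 2*exp(-I*pi/3) + 3*exp(2*I*pi/3))*conj(exp(2*I*pi/3))]
      = (1/6)[(11) + (1 + 2*exp(-2*I*pi/3)) + (5 + 4*exp(-2*I*pi/3) + 2*exp(2*I*pi/3)) + (3) + (5 + 2*exp(-2*I*pi/3) + 4*exp(2*I*pi/3)) + (1 + 2*exp(2*I*pi/3))] = 18/6 = 3
  <chi_rho, chi_5> = (1/6)[1*(11)*conj(1) + 1*(3*exp(-2*I*pi/3) + 2*exp(2*I*pi/3) + 2*exp(I*pi/3))*conj(exp(-I*pi/3)) + 1*(4 + 2*exp(-2*I*pi/3) + 5*exp(2*I*pi/3))*conj(exp(-2*I*pi/3)) + 1*(3)*conj(-1) + 1*(4 + 5*exp(-2*I*pi/3) + 2*exp(2*I*pi/3))*conj(exp(2*I*pi/3)) + 1*(2*exp(-2*I*pi/3) + 2*exp(-I*pi/3) + 3*exp(2*I*pi/3))*conj(exp(I*pi/3))]
      = (1/6)[(11) + (-2 + 3*exp(-I*pi/3) + 2*exp(2*I*pi/3)) + (2 + 5*exp(-2*I*pi/3) + 4*exp(2*I*pi/3)) + (-3) + (2 + 4*exp(-2*I*pi/3) + 5*exp(2*I*pi/3)) + (-2 + 2*exp(-2*I*pi/3) + 3*exp(I*pi/3))] = 0/6 = 0
(Exp terms are combined using exp(i*s)*conj(exp(i*t)) = exp(i*(s-t)), and sums of them are collapsed using the identity that for every m > 1 the m distinct m-th roots of unity sum to 0, e.g. 1 + exp(2*I*pi/3) + exp(-2*I*pi/3) = 0.)
Dimension check: dim(rho) = sum (mult * dim) = 2*1 + 2*1 + 2*1 + 2*1 + 3*1 + 0*1 = 11 = chi_rho(e) = 11.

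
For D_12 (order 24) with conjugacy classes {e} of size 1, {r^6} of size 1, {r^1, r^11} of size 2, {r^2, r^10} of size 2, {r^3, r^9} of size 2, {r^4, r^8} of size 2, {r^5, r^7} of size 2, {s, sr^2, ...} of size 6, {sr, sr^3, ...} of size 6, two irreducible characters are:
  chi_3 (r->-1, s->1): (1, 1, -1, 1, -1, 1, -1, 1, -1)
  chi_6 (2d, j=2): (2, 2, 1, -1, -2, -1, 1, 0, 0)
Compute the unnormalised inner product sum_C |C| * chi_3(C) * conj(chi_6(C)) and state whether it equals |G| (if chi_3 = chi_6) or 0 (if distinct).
Sum = 0; so <chi_3, chi_6> = 0 (distinct irreducibles are orthogonal).

Argument: Compute term by term over conjugacy classes (|C| * chi_3(C) * conj(chi_6(C))):
  1*(1)*conj(2) + 1*(1)*conj(2) + 2*(-1)*conj(1) + 2*(1)*conj(-1) + 2*(-1)*conj(-2) + 2*(1)*conj(-1) + 2*(-1)*conj(1) + 6*(1)*conj(0) + 6*(-1)*conj(0)
  = (2) + (2) + (-2) + (-2) + (4) + (-2) + (-2) + (0) + (0)
  = 0.
Dividing by |G| = 24 gives 0/24 = 0, matching the row-orthogonality relation <chi_3, chi_6> = [chi_3 = chi_6].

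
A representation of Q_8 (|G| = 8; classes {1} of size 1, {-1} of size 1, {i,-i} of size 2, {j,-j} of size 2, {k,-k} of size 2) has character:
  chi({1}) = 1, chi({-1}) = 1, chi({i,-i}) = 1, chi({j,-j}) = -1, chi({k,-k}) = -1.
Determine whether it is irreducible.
Irreducible: <chi, chi> = 1.

Derivation: <chi, chi> = (1/|G|) sum_C |C| * |chi(C)|^2 = (1/8)[1*|1|^2 + 1*|1|^2 + 2*|1|^2 + 2*|-1|^2 + 2*|-1|^2]
  = (1/8)[(1) + (1) + (2) + (2) + (2)] = 8/8 = 1.
A character is irreducible iff <chi, chi> = 1, so this representation is irreducible.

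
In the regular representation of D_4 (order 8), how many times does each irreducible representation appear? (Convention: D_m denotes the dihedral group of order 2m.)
Each irreducible V_i of dimension d_i appears with multiplicity d_i, i.e. rho_reg = (direct sum over all irreducibles V_i) d_i V_i. The irreducible dimensions for D_4 are 1, 1, 1, 1, 2: 4 irreducibles of dimension 1, each with multiplicity 1; 1 irreducible of dimension 2, with multiplicity 2. Total dimension 4*1*1 + 1*2*2 = 8 = |G|.

General theorem: in the regular representation of a finite group G, each irreducible appears with multiplicity equal to its dimension. Check: dim(rho_reg) = sum d_i^2 = 1 + 1 + 1 + 1 + 4 = 8 = |G|.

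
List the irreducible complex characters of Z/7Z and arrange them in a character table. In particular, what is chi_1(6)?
Character table of Z/7Z (irreps indexed chi_0,...,chi_6 with chi_k(m) = zeta_7^(k*m), zeta_7 = exp(2*pi*i/7)):
  irrep \ class  {0} (size 1)  {1} (size 1)    {2} (size 1)    {3} (size 1)    {4} (size 1)    {5} (size 1)    {6} (size 1)  
  chi_0          1             1               1               1               1               1               1             
  chi_1          1             exp(2*I*pi/7)   exp(4*I*pi/7)   exp(6*I*pi/7)   exp(-6*I*pi/7)  exp(-4*I*pi/7)  exp(-2*I*pi/7)
  chi_2          1             exp(4*I*pi/7)   exp(-6*I*pi/7)  exp(-2*I*pi/7)  exp(2*I*pi/7)   exp(6*I*pi/7)   exp(-4*I*pi/7)
  chi_3          1             exp(6*I*pi/7)   exp(-2*I*pi/7)  exp(4*I*pi/7)   exp(-4*I*pi/7)  exp(2*I*pi/7)   exp(-6*I*pi/7)
  chi_4          1             exp(-6*I*pi/7)  exp(2*I*pi/7)   exp(-4*I*pi/7)  exp(4*I*pi/7)   exp(-2*I*pi/7)  exp(6*I*pi/7) 
  chi_5          1             exp(-4*I*pi/7)  exp(6*I*pi/7)   exp(2*I*pi/7)   exp(-2*I*pi/7)  exp(-6*I*pi/7)  exp(4*I*pi/7) 
  chi_6          1             exp(-2*I*pi/7)  exp(-4*I*pi/7)  exp(-6*I*pi/7)  exp(6*I*pi/7)   exp(4*I*pi/7)   exp(2*I*pi/7) 

Spot check: chi_1(6) = zeta_7^(1*6) = zeta_7^6 = exp(-2*I*pi/7).

Proof sketch: Z/7Z is abelian, so all 7 irreducible complex representations are 1-dimensional. They are given by chi_k(m) = zeta_7^(k*m) for k = 0,...,6. Row orthogonality: sum_m chi_k(m) conj(chi_l(m)) = 7 * [k = l].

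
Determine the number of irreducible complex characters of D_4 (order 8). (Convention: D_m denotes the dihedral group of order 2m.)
5

Explanation: The number of irreducible complex representations of a finite group equals its number of conjugacy classes. D_4 has 5 conjugacy classes (n/2 + 3 for n even), so D_4 (order 8) has exactly 5 irreducible complex representations.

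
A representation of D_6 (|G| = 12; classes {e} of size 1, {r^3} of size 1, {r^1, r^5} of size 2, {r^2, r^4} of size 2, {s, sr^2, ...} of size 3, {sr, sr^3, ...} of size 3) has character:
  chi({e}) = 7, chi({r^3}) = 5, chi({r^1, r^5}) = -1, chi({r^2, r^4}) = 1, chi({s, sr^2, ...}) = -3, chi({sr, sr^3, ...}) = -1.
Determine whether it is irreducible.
Not irreducible (reducible): <chi, chi> = 9 > 1.

Justification: <chi, chi> = (1/|G|) sum_C |C| * |chi(C)|^2 = (1/12)[1*|7|^2 + 1*|5|^2 + 2*|-1|^2 + 2*|1|^2 + 3*|-3|^2 + 3*|-1|^2]
  = (1/12)[(49) + (25) + (2) + (2) + (27) + (3)] = 108/12 = 9.
A character is irreducible iff <chi, chi> = 1, so this representation is reducible.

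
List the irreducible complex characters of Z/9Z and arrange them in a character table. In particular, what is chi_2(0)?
Character table of Z/9Z (irreps indexed chi_0,...,chi_8 with chi_k(m) = zeta_9^(k*m), zeta_9 = exp(2*pi*i/9)):
  irrep \ class  {0} (size 1)  {1} (size 1)    {2} (size 1)    {3} (size 1)    {4} (size 1)    {5} (size 1)    {6} (size 1)    {7} (size 1)    {8} (size 1)  
  chi_0          1             1               1               1               1               1               1               1               1             
  chi_1          1             exp(2*I*pi/9)   exp(4*I*pi/9)   exp(2*I*pi/3)   exp(8*I*pi/9)   exp(-8*I*pi/9)  exp(-2*I*pi/3)  exp(-4*I*pi/9)  exp(-2*I*pi/9)
  chi_2          1             exp(4*I*pi/9)   exp(8*I*pi/9)   exp(-2*I*pi/3)  exp(-2*I*pi/9)  exp(2*I*pi/9)   exp(2*I*pi/3)   exp(-8*I*pi/9)  exp(-4*I*pi/9)
  chi_3          1             exp(2*I*pi/3)   exp(-2*I*pi/3)  1               exp(2*I*pi/3)   exp(-2*I*pi/3)  1               exp(2*I*pi/3)   exp(-2*I*pi/3)
  chi_4          1             exp(8*I*pi/9)   exp(-2*I*pi/9)  exp(2*I*pi/3)   exp(-4*I*pi/9)  exp(4*I*pi/9)   exp(-2*I*pi/3)  exp(2*I*pi/9)   exp(-8*I*pi/9)
  chi_5          1             exp(-8*I*pi/9)  exp(2*I*pi/9)   exp(-2*I*pi/3)  exp(4*I*pi/9)   exp(-4*I*pi/9)  exp(2*I*pi/3)   exp(-2*I*pi/9)  exp(8*I*pi/9) 
  chi_6          1             exp(-2*I*pi/3)  exp(2*I*pi/3)   1               exp(-2*I*pi/3)  exp(2*I*pi/3)   1               exp(-2*I*pi/3)  exp(2*I*pi/3) 
  chi_7          1             exp(-4*I*pi/9)  exp(-8*I*pi/9)  exp(2*I*pi/3)   exp(2*I*pi/9)   exp(-2*I*pi/9)  exp(-2*I*pi/3)  exp(8*I*pi/9)   exp(4*I*pi/9) 
  chi_8          1             exp(-2*I*pi/9)  exp(-4*I*pi/9)  exp(-2*I*pi/3)  exp(-8*I*pi/9)  exp(8*I*pi/9)   exp(2*I*pi/3)   exp(4*I*pi/9)   exp(2*I*pi/9) 

Spot check: chi_2(0) = zeta_9^(2*0) = zeta_9^0 = 1.

Why: Z/9Z is abelian, so all 9 irreducible complex representations are 1-dimensional. They are given by chi_k(m) = zeta_9^(k*m) for k = 0,...,8. Row orthogonality: sum_m chi_k(m) conj(chi_l(m)) = 9 * [k = l].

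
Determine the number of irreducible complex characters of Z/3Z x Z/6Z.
18

Details: The number of irreducible complex representations of a finite group equals its number of conjugacy classes. Z/3Z x Z/6Z is abelian of order 18, so every element is its own conjugacy class: 18 classes, so Z/3Z x Z/6Z (order 18) has exactly 18 irreducible complex representations.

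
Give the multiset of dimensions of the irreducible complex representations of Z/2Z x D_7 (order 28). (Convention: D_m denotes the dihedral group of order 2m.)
Dimensions: 1, 1, 1, 1, 2, 2, 2, 2, 2, 2

Proof sketch: There are 10 irreducibles (= number of conjugacy classes). Their dimensions d_i satisfy sum d_i^2 = |G| = 28: 1 + 1 + 1 + 1 + 4 + 4 + 4 + 4 + 4 + 4 = 28. (For the product with Z/2Z: each of the 2 1-dim characters of Z/2Z tensors with each irrep of D_7, giving 2 copies of each D_7-dimension.)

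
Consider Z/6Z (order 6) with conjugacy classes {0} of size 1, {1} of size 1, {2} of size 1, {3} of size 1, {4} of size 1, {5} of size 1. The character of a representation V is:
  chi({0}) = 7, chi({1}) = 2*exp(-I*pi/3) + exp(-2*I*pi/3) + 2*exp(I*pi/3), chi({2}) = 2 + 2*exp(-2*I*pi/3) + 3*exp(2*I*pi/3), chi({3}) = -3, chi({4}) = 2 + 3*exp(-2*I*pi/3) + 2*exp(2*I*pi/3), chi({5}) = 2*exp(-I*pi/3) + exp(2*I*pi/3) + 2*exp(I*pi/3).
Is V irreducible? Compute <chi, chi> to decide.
Not irreducible (reducible): <chi, chi> = 11 > 1.

Why: <chi, chi> = (1/|G|) sum_C |C| * |chi(C)|^2 = (1/6)[1*|7|^2 + 1*|2*exp(-I*pi/3) + exp(-2*I*pi/3) + 2*exp(I*pi/3)|^2 + 1*|2 + 2*exp(-2*I*pi/3) + 3*exp(2*I*pi/3)|^2 + 1*|-3|^2 + 1*|2 + 3*exp(-2*I*pi/3) + 2*exp(2*I*pi/3)|^2 + 1*|2*exp(-I*pi/3) + exp(2*I*pi/3) + 2*exp(I*pi/3)|^2]
  = (1/6)[(49) + (3) + (1) + (9) + (1) + (3)] = 66/6 = 11.
(Exp terms are combined using exp(i*s)*conj(exp(i*t)) = exp(i*(s-t)), and sums of them are collapsed using the identity that for every m > 1 the m distinct m-th roots of unity sum to 0, e.g. 1 + exp(2*I*pi/3) + exp(-2*I*pi/3) = 0.)
A character is irreducible iff <chi, chi> = 1, so this representation is reducible.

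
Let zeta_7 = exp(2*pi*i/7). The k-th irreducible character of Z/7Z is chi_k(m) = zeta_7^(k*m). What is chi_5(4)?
chi_5(4) = zeta_7^20 = exp(-2*I*pi/7)

Justification: chi_5(4) = zeta_7^(5*4) = zeta_7^20. Since zeta_7^7 = 1, this equals zeta_7^6 = exp(2*pi*i*6/7) = exp(-2*I*pi/7).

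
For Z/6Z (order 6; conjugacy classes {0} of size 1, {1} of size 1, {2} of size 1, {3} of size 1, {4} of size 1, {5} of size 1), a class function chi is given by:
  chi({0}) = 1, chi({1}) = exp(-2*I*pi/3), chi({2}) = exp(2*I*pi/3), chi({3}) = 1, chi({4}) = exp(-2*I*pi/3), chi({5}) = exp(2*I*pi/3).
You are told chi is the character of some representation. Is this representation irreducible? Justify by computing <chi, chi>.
Irreducible: <chi, chi> = 1.

Justification: <chi, chi> = (1/|G|) sum_C |C| * |chi(C)|^2 = (1/6)[1*|1|^2 + 1*|exp(-2*I*pi/3)|^2 + 1*|exp(2*I*pi/3)|^2 + 1*|1|^2 + 1*|exp(-2*I*pi/3)|^2 + 1*|exp(2*I*pi/3)|^2]
  = (1/6)[(1) + (1) + (1) + (1) + (1) + (1)] = 6/6 = 1.
(Exp terms are combined using exp(i*s)*conj(exp(i*t)) = exp(i*(s-t)), and sums of them are collapsed using the identity that for every m > 1 the m distinct m-th roots of unity sum to 0, e.g. 1 + exp(2*I*pi/3) + exp(-2*I*pi/3) = 0.)
A character is irreducible iff <chi, chi> = 1, so this representation is irreducible.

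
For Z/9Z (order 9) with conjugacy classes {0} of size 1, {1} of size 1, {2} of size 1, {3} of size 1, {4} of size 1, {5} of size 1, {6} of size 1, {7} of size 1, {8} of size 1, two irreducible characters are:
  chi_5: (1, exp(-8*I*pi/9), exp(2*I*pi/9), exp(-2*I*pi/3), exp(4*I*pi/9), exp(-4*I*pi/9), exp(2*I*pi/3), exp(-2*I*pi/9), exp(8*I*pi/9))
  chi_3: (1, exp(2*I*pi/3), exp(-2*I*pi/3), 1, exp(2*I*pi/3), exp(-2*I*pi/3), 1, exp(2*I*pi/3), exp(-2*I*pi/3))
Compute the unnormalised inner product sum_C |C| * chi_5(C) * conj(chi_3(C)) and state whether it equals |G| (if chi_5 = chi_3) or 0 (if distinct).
Sum = 0; so <chi_5, chi_3> = 0 (distinct irreducibles are orthogonal).

Justification: Compute term by term over conjugacy classes (|C| * chi_5(C) * conj(chi_3(C))):
  1*(1)*conj(1) + 1*(exp(-8*I*pi/9))*conj(exp(2*I*pi/3)) + 1*(exp(2*I*pi/9))*conj(exp(-2*I*pi/3)) + 1*(exp(-2*I*pi/3))*conj(1) + 1*(exp(4*I*pi/9))*conj(exp(2*I*pi/3)) + 1*(exp(-4*I*pi/9))*conj(exp(-2*I*pi/3)) + 1*(exp(2*I*pi/3))*conj(1) + 1*(exp(-2*I*pi/9))*conj(exp(2*I*pi/3)) + 1*(exp(8*I*pi/9))*conj(exp(-2*I*pi/3))
  = (1) + (exp(4*I*pi/9)) + (exp(8*I*pi/9)) + (exp(-2*I*pi/3)) + (exp(-2*I*pi/9)) + (exp(2*I*pi/9)) + (exp(2*I*pi/3)) + (exp(-8*I*pi/9)) + (exp(-4*I*pi/9))
  = 0.
(Exp terms are combined using exp(i*s)*conj(exp(i*t)) = exp(i*(s-t)), and sums of them are collapsed using the identity that for every m > 1 the m distinct m-th roots of unity sum to 0, e.g. 1 + exp(2*I*pi/3) + exp(-2*I*pi/3) = 0.)
Dividing by |G| = 9 gives 0/9 = 0, matching the row-orthogonality relation <chi_5, chi_3> = [chi_5 = chi_3].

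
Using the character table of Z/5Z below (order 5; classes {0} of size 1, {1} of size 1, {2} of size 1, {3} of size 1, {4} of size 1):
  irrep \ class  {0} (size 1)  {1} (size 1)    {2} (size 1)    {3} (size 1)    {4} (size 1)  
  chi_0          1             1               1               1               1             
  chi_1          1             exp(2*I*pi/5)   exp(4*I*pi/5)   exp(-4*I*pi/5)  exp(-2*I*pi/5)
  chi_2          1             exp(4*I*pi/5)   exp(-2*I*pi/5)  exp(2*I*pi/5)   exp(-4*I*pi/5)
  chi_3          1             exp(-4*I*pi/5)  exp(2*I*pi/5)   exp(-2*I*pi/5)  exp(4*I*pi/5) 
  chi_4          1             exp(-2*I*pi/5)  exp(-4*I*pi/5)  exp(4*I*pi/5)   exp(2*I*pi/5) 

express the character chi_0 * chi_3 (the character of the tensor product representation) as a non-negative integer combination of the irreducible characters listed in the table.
chi_0 tensor chi_3 = chi_3 (all other irreducibles have multiplicity 0).

Reasoning: The character of a tensor product is the pointwise product (chi_0 * chi_3)(C) = chi_0(C) * chi_3(C):
  {0}: (1)*(1), {1}: (1)*(exp(-4*I*pi/5)), {2}: (1)*(exp(2*I*pi/5)), {3}: (1)*(exp(-2*I*pi/5)), {4}: (1)*(exp(4*I*pi/5))
so (chi_0 * chi_3) takes values
  {0} -> 1, {1} -> exp(-4*I*pi/5), {2} -> exp(2*I*pi/5), {3} -> exp(-2*I*pi/5), {4} -> exp(4*I*pi/5).
Now take the inner product of this character with each irreducible chi from the table, <chi_0*chi_3, chi> = (1/5) sum_C |C| (chi_0*chi_3)(C) conj(chi(C)):
  <chi_0*chi_3, chi_0> = (1/5)[1*(1)*conj(1) + 1*(exp(-4*I*pi/5))*conj(1) + 1*(exp(2*I*pi/5))*conj(1) + 1*(exp(-2*I*pi/5))*conj(1) + 1*(exp(4*I*pi/5))*conj(1)]
      = (1/5)[(1) + (exp(-4*I*pi/5)) + (exp(2*I*pi/5)) + (exp(-2*I*pi/5)) + (exp(4*I*pi/5))] = 0/5 = 0
  <chi_0*chi_3, chi_1> = (1/5)[1*(1)*conj(1) + 1*(exp(-4*I*pi/5))*conj(exp(2*I*pi/5)) + 1*(exp(2*I*pi/5))*conj(exp(4*I*pi/5)) + 1*(exp(-2*I*pi/5))*conj(exp(-4*I*pi/5)) + 1*(exp(4*I*pi/5))*conj(exp(-2*I*pi/5))]
      = (1/5)[(1) + (exp(4*I*pi/5)) + (exp(-2*I*pi/5)) + (exp(2*I*pi/5)) + (exp(-4*I*pi/5))] = 0/5 = 0
  <chi_0*chi_3, chi_2> = (1/5)[1*(1)*conj(1) + 1*(exp(-4*I*pi/5))*conj(exp(4*I*pi/5)) + 1*(exp(2*I*pi/5))*conj(exp(-2*I*pi/5)) + 1*(exp(-2*I*pi/5))*conj(exp(2*I*pi/5)) + 1*(exp(4*I*pi/5))*conj(exp(-4*I*pi/5))]
      = (1/5)[(1) + (exp(2*I*pi/5)) + (exp(4*I*pi/5)) + (exp(-4*I*pi/5)) + (exp(-2*I*pi/5))] = 0/5 = 0
  <chi_0*chi_3, chi_3> = (1/5)[1*(1)*conj(1) + 1*(exp(-4*I*pi/5))*conj(exp(-4*I*pi/5)) + 1*(exp(2*I*pi/5))*conj(exp(2*I*pi/5)) + 1*(exp(-2*I*pi/5))*conj(exp(-2*I*pi/5)) + 1*(exp(4*I*pi/5))*conj(exp(4*I*pi/5))]
      = (1/5)[(1) + (1) + (1) + (1) + (1)] = 5/5 = 1
  <chi_0*chi_3, chi_4> = (1/5)[1*(1)*conj(1) + 1*(exp(-4*I*pi/5))*conj(exp(-2*I*pi/5)) + 1*(exp(2*I*pi/5))*conj(exp(-4*I*pi/5)) + 1*(exp(-2*I*pi/5))*conj(exp(4*I*pi/5)) + 1*(exp(4*I*pi/5))*conj(exp(2*I*pi/5))]
      = (1/5)[(1) + (exp(-2*I*pi/5)) + (exp(-4*I*pi/5)) + (exp(4*I*pi/5)) + (exp(2*I*pi/5))] = 0/5 = 0
(Exp terms are combined using exp(i*s)*conj(exp(i*t)) = exp(i*(s-t)), and sums of them are collapsed using the identity that for every m > 1 the m distinct m-th roots of unity sum to 0, e.g. 1 + exp(2*I*pi/3) + exp(-2*I*pi/3) = 0.)
Hence the multiplicities are chi_3: 1. Dimension check: dim(chi_0)*dim(chi_3) = 1*1 = 1 and sum (mult * dim) = 1*1 = 1.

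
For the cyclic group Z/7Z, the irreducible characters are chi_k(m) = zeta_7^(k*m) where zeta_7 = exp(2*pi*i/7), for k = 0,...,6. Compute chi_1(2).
chi_1(2) = zeta_7^2 = exp(4*I*pi/7)

Details: chi_1(2) = zeta_7^(1*2) = zeta_7^2. Since zeta_7^7 = 1, this equals zeta_7^2 = exp(2*pi*i*2/7) = exp(4*I*pi/7).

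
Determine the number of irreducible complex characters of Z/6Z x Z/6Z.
36

Derivation: The number of irreducible complex representations of a finite group equals its number of conjugacy classes. Z/6Z x Z/6Z is abelian of order 36, so every element is its own conjugacy class: 36 classes, so Z/6Z x Z/6Z (order 36) has exactly 36 irreducible complex representations.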